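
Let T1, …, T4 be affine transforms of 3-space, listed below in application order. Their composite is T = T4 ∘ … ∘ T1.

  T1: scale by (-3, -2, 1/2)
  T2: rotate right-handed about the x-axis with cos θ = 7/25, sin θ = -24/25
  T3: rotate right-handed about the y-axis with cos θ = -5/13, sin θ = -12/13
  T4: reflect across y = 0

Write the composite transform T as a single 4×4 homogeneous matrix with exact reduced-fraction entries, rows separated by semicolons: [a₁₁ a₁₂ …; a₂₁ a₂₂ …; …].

T1 = [-3 0 0 0; 0 -2 0 0; 0 0 1/2 0; 0 0 0 1]
T2·T1 = [-3 0 0 0; 0 -14/25 12/25 0; 0 48/25 7/50 0; 0 0 0 1]
T3·…·T1 = [15/13 -576/325 -42/325 0; 0 -14/25 12/25 0; -36/13 -48/65 -7/130 0; 0 0 0 1]
T4·…·T1 = [15/13 -576/325 -42/325 0; 0 14/25 -12/25 0; -36/13 -48/65 -7/130 0; 0 0 0 1]

T = [15/13 -576/325 -42/325 0; 0 14/25 -12/25 0; -36/13 -48/65 -7/130 0; 0 0 0 1]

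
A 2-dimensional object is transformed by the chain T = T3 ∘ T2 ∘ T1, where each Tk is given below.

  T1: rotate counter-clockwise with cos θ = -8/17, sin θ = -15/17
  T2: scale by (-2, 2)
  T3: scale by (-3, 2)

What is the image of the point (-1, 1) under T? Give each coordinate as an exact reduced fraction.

T1 rotate counter-clockwise with cos θ = -8/17, sin θ = -15/17: (-1, 1) → (23/17, 7/17)
T2 scale by (-2, 2): (23/17, 7/17) → (-46/17, 14/17)
T3 scale by (-3, 2): (-46/17, 14/17) → (138/17, 28/17)

T(p) = (138/17, 28/17)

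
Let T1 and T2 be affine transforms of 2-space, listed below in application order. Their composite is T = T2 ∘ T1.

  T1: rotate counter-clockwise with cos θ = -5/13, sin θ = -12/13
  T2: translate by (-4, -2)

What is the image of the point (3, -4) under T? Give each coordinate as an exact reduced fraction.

T1 rotate counter-clockwise with cos θ = -5/13, sin θ = -12/13: (3, -4) → (-63/13, -16/13)
T2 translate by (-4, -2): (-63/13, -16/13) → (-115/13, -42/13)

T(p) = (-115/13, -42/13)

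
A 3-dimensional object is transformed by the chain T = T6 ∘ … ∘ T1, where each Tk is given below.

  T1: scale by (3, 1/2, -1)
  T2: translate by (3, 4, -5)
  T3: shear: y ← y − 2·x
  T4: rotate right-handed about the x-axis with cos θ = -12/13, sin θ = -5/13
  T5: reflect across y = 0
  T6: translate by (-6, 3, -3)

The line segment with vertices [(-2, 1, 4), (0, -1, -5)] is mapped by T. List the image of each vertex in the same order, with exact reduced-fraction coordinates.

T1 scale by (3, 1/2, -1): (-2, 1, 4) → (-6, 1/2, -4); (0, -1, -5) → (0, -1/2, 5)
T2 translate by (3, 4, -5): (-6, 1/2, -4) → (-3, 9/2, -9); (0, -1/2, 5) → (3, 7/2, 0)
T3 shear: y ← y − 2·x: (-3, 9/2, -9) → (-3, 21/2, -9); (3, 7/2, 0) → (3, -5/2, 0)
T4 rotate right-handed about the x-axis with cos θ = -12/13, sin θ = -5/13: (-3, 21/2, -9) → (-3, -171/13, 111/26); (3, -5/2, 0) → (3, 30/13, 25/26)
T5 reflect across y = 0: (-3, -171/13, 111/26) → (-3, 171/13, 111/26); (3, 30/13, 25/26) → (3, -30/13, 25/26)
T6 translate by (-6, 3, -3): (-3, 171/13, 111/26) → (-9, 210/13, 33/26); (3, -30/13, 25/26) → (-3, 9/13, -53/26)

image vertices: (-9, 210/13, 33/26), (-3, 9/13, -53/26)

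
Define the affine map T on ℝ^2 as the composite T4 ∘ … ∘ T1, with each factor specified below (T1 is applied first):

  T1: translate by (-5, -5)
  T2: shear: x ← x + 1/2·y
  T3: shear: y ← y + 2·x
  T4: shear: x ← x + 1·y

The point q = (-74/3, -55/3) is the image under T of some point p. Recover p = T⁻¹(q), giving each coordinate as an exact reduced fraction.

T1 = [1 0 -5; 0 1 -5; 0 0 1]
T2·T1 = [1 1/2 -15/2; 0 1 -5; 0 0 1]
T3·…·T1 = [1 1/2 -15/2; 2 2 -20; 0 0 1]
T4·…·T1 = [3 5/2 -55/2; 2 2 -20; 0 0 1]
det M = 1; M⁻¹ = [2 -5/2 5; -2 3 5; 0 0 1]
M⁻¹ · (-74/3, -55/3)ᵀ = (3/2, -2/3)ᵀ

p = (3/2, -2/3)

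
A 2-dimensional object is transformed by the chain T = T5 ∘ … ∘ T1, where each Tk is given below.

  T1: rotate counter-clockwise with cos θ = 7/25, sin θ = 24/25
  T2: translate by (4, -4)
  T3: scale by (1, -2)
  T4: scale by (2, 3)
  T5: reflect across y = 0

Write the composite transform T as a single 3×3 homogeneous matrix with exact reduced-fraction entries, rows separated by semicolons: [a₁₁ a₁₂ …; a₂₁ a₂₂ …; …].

T1 = [7/25 -24/25 0; 24/25 7/25 0; 0 0 1]
T2·T1 = [7/25 -24/25 4; 24/25 7/25 -4; 0 0 1]
T3·…·T1 = [7/25 -24/25 4; -48/25 -14/25 8; 0 0 1]
T4·…·T1 = [14/25 -48/25 8; -144/25 -42/25 24; 0 0 1]
T5·…·T1 = [14/25 -48/25 8; 144/25 42/25 -24; 0 0 1]

T = [14/25 -48/25 8; 144/25 42/25 -24; 0 0 1]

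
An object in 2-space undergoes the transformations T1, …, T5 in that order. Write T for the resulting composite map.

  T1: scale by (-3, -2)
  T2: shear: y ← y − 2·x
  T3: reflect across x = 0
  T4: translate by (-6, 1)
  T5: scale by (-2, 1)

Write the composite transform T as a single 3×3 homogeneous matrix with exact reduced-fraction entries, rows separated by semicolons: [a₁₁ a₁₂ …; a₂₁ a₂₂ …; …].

T = [-6 0 12; 6 -2 1; 0 0 1]

T1 = [-3 0 0; 0 -2 0; 0 0 1]
T2·T1 = [-3 0 0; 6 -2 0; 0 0 1]
T3·…·T1 = [3 0 0; 6 -2 0; 0 0 1]
T4·…·T1 = [3 0 -6; 6 -2 1; 0 0 1]
T5·…·T1 = [-6 0 12; 6 -2 1; 0 0 1]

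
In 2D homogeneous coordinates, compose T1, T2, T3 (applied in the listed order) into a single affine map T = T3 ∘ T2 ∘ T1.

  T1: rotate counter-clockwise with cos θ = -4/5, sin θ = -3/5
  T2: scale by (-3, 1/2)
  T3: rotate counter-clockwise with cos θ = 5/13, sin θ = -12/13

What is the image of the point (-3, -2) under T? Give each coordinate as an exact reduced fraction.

T(p) = (12/65, 517/130)

T1 rotate counter-clockwise with cos θ = -4/5, sin θ = -3/5: (-3, -2) → (6/5, 17/5)
T2 scale by (-3, 1/2): (6/5, 17/5) → (-18/5, 17/10)
T3 rotate counter-clockwise with cos θ = 5/13, sin θ = -12/13: (-18/5, 17/10) → (12/65, 517/130)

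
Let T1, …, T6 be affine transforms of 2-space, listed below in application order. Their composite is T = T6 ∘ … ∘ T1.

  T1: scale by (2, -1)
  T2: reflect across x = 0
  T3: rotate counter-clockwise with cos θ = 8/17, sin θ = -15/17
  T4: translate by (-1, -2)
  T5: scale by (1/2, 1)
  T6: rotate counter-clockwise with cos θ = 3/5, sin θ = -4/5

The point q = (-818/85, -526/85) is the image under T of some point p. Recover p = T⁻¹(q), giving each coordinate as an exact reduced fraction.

p = (-4, 5)

T1 = [2 0 0; 0 -1 0; 0 0 1]
T2·T1 = [-2 0 0; 0 -1 0; 0 0 1]
T3·…·T1 = [-16/17 -15/17 0; 30/17 -8/17 0; 0 0 1]
T4·…·T1 = [-16/17 -15/17 -1; 30/17 -8/17 -2; 0 0 1]
T5·…·T1 = [-8/17 -15/34 -1/2; 30/17 -8/17 -2; 0 0 1]
T6·…·T1 = [96/85 -109/170 -19/10; 122/85 6/85 -4/5; 0 0 1]
det M = 1; M⁻¹ = [6/85 109/170 11/17; -122/85 96/85 -31/17; 0 0 1]
M⁻¹ · (-818/85, -526/85)ᵀ = (-4, 5)ᵀ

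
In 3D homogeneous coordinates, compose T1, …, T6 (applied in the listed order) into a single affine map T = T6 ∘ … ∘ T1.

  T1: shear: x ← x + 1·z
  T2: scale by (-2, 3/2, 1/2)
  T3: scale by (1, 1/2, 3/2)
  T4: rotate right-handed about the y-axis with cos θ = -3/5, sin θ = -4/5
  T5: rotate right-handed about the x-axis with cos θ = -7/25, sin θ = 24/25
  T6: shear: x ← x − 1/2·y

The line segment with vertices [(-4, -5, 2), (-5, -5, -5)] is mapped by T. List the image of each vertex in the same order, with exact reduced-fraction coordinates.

T1 shear: x ← x + 1·z: (-4, -5, 2) → (-2, -5, 2); (-5, -5, -5) → (-10, -5, -5)
T2 scale by (-2, 3/2, 1/2): (-2, -5, 2) → (4, -15/2, 1); (-10, -5, -5) → (20, -15/2, -5/2)
T3 scale by (1, 1/2, 3/2): (4, -15/2, 1) → (4, -15/4, 3/2); (20, -15/2, -5/2) → (20, -15/4, -15/4)
T4 rotate right-handed about the y-axis with cos θ = -3/5, sin θ = -4/5: (4, -15/4, 3/2) → (-18/5, -15/4, 23/10); (20, -15/4, -15/4) → (-9, -15/4, 73/4)
T5 rotate right-handed about the x-axis with cos θ = -7/25, sin θ = 24/25: (-18/5, -15/4, 23/10) → (-18/5, -579/500, -1061/250); (-9, -15/4, 73/4) → (-9, -1647/100, -871/100)
T6 shear: x ← x − 1/2·y: (-18/5, -579/500, -1061/250) → (-3021/1000, -579/500, -1061/250); (-9, -1647/100, -871/100) → (-153/200, -1647/100, -871/100)

image vertices: (-3021/1000, -579/500, -1061/250), (-153/200, -1647/100, -871/100)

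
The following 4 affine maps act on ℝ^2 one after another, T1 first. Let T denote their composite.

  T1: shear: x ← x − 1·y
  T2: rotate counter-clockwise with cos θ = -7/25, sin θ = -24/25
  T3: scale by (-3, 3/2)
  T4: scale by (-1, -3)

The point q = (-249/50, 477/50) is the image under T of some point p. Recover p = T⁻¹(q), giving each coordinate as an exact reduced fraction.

T1 = [1 -1 0; 0 1 0; 0 0 1]
T2·T1 = [-7/25 31/25 0; -24/25 17/25 0; 0 0 1]
T3·…·T1 = [21/25 -93/25 0; -36/25 51/50 0; 0 0 1]
T4·…·T1 = [-21/25 93/25 0; 108/25 -153/50 0; 0 0 1]
det M = -27/2; M⁻¹ = [17/75 62/225 0; 8/25 14/225 0; 0 0 1]
M⁻¹ · (-249/50, 477/50)ᵀ = (3/2, -1)ᵀ

p = (3/2, -1)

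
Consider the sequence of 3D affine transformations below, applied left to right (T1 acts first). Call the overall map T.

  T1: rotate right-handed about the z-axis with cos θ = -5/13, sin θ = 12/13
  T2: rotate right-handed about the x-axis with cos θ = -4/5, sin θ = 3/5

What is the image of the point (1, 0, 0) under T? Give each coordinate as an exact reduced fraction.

T(p) = (-5/13, -48/65, 36/65)

T1 rotate right-handed about the z-axis with cos θ = -5/13, sin θ = 12/13: (1, 0, 0) → (-5/13, 12/13, 0)
T2 rotate right-handed about the x-axis with cos θ = -4/5, sin θ = 3/5: (-5/13, 12/13, 0) → (-5/13, -48/65, 36/65)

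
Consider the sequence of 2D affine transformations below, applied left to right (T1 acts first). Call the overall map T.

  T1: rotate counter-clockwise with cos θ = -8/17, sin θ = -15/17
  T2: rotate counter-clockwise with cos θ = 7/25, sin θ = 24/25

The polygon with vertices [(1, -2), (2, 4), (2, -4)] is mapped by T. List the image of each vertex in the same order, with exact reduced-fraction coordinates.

image vertices: (-58/85, -181/85), (1796/425, 622/425), (-116/85, -362/85)

T1 rotate counter-clockwise with cos θ = -8/17, sin θ = -15/17: (1, -2) → (-38/17, 1/17); (2, 4) → (44/17, -62/17); (2, -4) → (-76/17, 2/17)
T2 rotate counter-clockwise with cos θ = 7/25, sin θ = 24/25: (-38/17, 1/17) → (-58/85, -181/85); (44/17, -62/17) → (1796/425, 622/425); (-76/17, 2/17) → (-116/85, -362/85)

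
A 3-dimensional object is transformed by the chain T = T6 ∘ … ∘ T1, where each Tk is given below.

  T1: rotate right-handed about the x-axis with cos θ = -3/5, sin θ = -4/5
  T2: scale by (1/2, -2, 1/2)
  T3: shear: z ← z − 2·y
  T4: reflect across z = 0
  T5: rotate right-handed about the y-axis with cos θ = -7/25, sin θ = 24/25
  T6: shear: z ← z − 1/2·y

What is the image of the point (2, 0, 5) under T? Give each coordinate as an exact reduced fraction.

T1 rotate right-handed about the x-axis with cos θ = -3/5, sin θ = -4/5: (2, 0, 5) → (2, 4, -3)
T2 scale by (1/2, -2, 1/2): (2, 4, -3) → (1, -8, -3/2)
T3 shear: z ← z − 2·y: (1, -8, -3/2) → (1, -8, 29/2)
T4 reflect across z = 0: (1, -8, 29/2) → (1, -8, -29/2)
T5 rotate right-handed about the y-axis with cos θ = -7/25, sin θ = 24/25: (1, -8, -29/2) → (-71/5, -8, 31/10)
T6 shear: z ← z − 1/2·y: (-71/5, -8, 31/10) → (-71/5, -8, 71/10)

T(p) = (-71/5, -8, 71/10)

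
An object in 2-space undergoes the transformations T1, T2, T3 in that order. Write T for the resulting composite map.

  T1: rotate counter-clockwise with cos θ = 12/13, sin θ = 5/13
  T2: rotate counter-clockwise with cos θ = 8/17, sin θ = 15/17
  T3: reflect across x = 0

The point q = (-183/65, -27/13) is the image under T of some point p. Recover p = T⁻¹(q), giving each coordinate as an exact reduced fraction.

T1 = [12/13 -5/13 0; 5/13 12/13 0; 0 0 1]
T2·T1 = [21/221 -220/221 0; 220/221 21/221 0; 0 0 1]
T3·…·T1 = [-21/221 220/221 0; 220/221 21/221 0; 0 0 1]
det M = -1; M⁻¹ = [-21/221 220/221 0; 220/221 21/221 0; 0 0 1]
M⁻¹ · (-183/65, -27/13)ᵀ = (-9/5, -3)ᵀ

p = (-9/5, -3)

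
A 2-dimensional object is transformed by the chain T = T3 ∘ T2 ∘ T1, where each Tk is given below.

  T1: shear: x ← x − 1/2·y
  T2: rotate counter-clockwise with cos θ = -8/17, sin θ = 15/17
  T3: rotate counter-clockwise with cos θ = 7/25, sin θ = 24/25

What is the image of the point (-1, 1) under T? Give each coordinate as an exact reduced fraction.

T(p) = (711/425, -571/850)

T1 shear: x ← x − 1/2·y: (-1, 1) → (-3/2, 1)
T2 rotate counter-clockwise with cos θ = -8/17, sin θ = 15/17: (-3/2, 1) → (-3/17, -61/34)
T3 rotate counter-clockwise with cos θ = 7/25, sin θ = 24/25: (-3/17, -61/34) → (711/425, -571/850)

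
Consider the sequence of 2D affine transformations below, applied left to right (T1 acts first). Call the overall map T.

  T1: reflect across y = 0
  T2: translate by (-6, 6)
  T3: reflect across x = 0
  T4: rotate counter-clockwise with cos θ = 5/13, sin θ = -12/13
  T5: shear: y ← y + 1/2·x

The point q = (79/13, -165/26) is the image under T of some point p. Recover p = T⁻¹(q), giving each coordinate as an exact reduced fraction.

T1 = [1 0 0; 0 -1 0; 0 0 1]
T2·T1 = [1 0 -6; 0 -1 6; 0 0 1]
T3·…·T1 = [-1 0 6; 0 -1 6; 0 0 1]
T4·…·T1 = [-5/13 -12/13 102/13; 12/13 -5/13 -42/13; 0 0 1]
T5·…·T1 = [-5/13 -12/13 102/13; 19/26 -11/13 9/13; 0 0 1]
det M = 1; M⁻¹ = [-11/13 12/13 6; -19/26 -5/13 6; 0 0 1]
M⁻¹ · (79/13, -165/26)ᵀ = (-5, 4)ᵀ

p = (-5, 4)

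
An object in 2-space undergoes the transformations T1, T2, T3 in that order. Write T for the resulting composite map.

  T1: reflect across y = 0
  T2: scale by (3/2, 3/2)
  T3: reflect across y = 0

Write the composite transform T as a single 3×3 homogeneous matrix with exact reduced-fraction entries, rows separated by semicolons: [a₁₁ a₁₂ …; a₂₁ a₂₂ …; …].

T1 = [1 0 0; 0 -1 0; 0 0 1]
T2·T1 = [3/2 0 0; 0 -3/2 0; 0 0 1]
T3·…·T1 = [3/2 0 0; 0 3/2 0; 0 0 1]

T = [3/2 0 0; 0 3/2 0; 0 0 1]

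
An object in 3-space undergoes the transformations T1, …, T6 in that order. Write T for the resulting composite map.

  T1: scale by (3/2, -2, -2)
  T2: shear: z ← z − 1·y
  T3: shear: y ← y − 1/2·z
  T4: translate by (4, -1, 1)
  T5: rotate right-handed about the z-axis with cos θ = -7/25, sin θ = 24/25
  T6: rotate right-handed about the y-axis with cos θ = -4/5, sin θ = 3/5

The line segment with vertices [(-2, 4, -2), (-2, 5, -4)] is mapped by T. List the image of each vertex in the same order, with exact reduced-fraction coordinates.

image vertices: (-437/125, 129/25, -2359/125), (-467/125, 164/25, -3319/125)

T1 scale by (3/2, -2, -2): (-2, 4, -2) → (-3, -8, 4); (-2, 5, -4) → (-3, -10, 8)
T2 shear: z ← z − 1·y: (-3, -8, 4) → (-3, -8, 12); (-3, -10, 8) → (-3, -10, 18)
T3 shear: y ← y − 1/2·z: (-3, -8, 12) → (-3, -14, 12); (-3, -10, 18) → (-3, -19, 18)
T4 translate by (4, -1, 1): (-3, -14, 12) → (1, -15, 13); (-3, -19, 18) → (1, -20, 19)
T5 rotate right-handed about the z-axis with cos θ = -7/25, sin θ = 24/25: (1, -15, 13) → (353/25, 129/25, 13); (1, -20, 19) → (473/25, 164/25, 19)
T6 rotate right-handed about the y-axis with cos θ = -4/5, sin θ = 3/5: (353/25, 129/25, 13) → (-437/125, 129/25, -2359/125); (473/25, 164/25, 19) → (-467/125, 164/25, -3319/125)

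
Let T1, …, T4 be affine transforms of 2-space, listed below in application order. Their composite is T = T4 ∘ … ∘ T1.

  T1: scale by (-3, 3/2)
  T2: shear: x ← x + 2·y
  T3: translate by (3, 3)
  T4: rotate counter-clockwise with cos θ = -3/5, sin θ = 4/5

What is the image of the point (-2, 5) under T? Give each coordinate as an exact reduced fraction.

T1 scale by (-3, 3/2): (-2, 5) → (6, 15/2)
T2 shear: x ← x + 2·y: (6, 15/2) → (21, 15/2)
T3 translate by (3, 3): (21, 15/2) → (24, 21/2)
T4 rotate counter-clockwise with cos θ = -3/5, sin θ = 4/5: (24, 21/2) → (-114/5, 129/10)

T(p) = (-114/5, 129/10)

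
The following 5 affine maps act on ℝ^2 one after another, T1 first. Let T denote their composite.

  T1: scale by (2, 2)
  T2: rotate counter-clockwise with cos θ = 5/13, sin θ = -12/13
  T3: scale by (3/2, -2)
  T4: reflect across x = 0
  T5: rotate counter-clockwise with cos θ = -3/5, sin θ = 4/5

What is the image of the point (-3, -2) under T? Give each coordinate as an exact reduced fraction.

T1 scale by (2, 2): (-3, -2) → (-6, -4)
T2 rotate counter-clockwise with cos θ = 5/13, sin θ = -12/13: (-6, -4) → (-6, 4)
T3 scale by (3/2, -2): (-6, 4) → (-9, -8)
T4 reflect across x = 0: (-9, -8) → (9, -8)
T5 rotate counter-clockwise with cos θ = -3/5, sin θ = 4/5: (9, -8) → (1, 12)

T(p) = (1, 12)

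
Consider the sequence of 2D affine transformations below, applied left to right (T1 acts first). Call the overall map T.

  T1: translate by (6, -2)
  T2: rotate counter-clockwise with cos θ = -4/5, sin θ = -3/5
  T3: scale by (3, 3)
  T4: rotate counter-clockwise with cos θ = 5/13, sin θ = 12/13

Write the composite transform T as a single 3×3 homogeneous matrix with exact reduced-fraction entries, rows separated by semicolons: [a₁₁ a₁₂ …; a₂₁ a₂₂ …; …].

T = [48/65 189/65 -18/13; -189/65 48/65 -246/13; 0 0 1]

T1 = [1 0 6; 0 1 -2; 0 0 1]
T2·T1 = [-4/5 3/5 -6; -3/5 -4/5 -2; 0 0 1]
T3·…·T1 = [-12/5 9/5 -18; -9/5 -12/5 -6; 0 0 1]
T4·…·T1 = [48/65 189/65 -18/13; -189/65 48/65 -246/13; 0 0 1]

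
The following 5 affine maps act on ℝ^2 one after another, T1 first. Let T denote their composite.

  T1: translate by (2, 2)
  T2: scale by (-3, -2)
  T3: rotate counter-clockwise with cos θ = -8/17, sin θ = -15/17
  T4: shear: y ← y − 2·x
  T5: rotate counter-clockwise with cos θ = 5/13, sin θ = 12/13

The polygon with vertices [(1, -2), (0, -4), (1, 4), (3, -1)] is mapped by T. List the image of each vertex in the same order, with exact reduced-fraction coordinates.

image vertices: (36/17, 63/17), (2436/221, 506/221), (-5904/221, 939/221), (-282/221, 1385/221)

T1 translate by (2, 2): (1, -2) → (3, 0); (0, -4) → (2, -2); (1, 4) → (3, 6); (3, -1) → (5, 1)
T2 scale by (-3, -2): (3, 0) → (-9, 0); (2, -2) → (-6, 4); (3, 6) → (-9, -12); (5, 1) → (-15, -2)
T3 rotate counter-clockwise with cos θ = -8/17, sin θ = -15/17: (-9, 0) → (72/17, 135/17); (-6, 4) → (108/17, 58/17); (-9, -12) → (-108/17, 231/17); (-15, -2) → (90/17, 241/17)
T4 shear: y ← y − 2·x: (72/17, 135/17) → (72/17, -9/17); (108/17, 58/17) → (108/17, -158/17); (-108/17, 231/17) → (-108/17, 447/17); (90/17, 241/17) → (90/17, 61/17)
T5 rotate counter-clockwise with cos θ = 5/13, sin θ = 12/13: (72/17, -9/17) → (36/17, 63/17); (108/17, -158/17) → (2436/221, 506/221); (-108/17, 447/17) → (-5904/221, 939/221); (90/17, 61/17) → (-282/221, 1385/221)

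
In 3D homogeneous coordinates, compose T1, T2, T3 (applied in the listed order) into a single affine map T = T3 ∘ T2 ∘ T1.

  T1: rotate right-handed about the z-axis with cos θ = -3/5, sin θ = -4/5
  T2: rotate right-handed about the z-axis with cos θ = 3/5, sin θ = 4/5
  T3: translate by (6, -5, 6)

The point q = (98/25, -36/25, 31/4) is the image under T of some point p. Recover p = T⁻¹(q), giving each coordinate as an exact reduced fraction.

p = (-4, -1, 7/4)

T1 = [-3/5 4/5 0 0; -4/5 -3/5 0 0; 0 0 1 0; 0 0 0 1]
T2·T1 = [7/25 24/25 0 0; -24/25 7/25 0 0; 0 0 1 0; 0 0 0 1]
T3·…·T1 = [7/25 24/25 0 6; -24/25 7/25 0 -5; 0 0 1 6; 0 0 0 1]
det M = 1; M⁻¹ = [7/25 -24/25 0 -162/25; 24/25 7/25 0 -109/25; 0 0 1 -6; 0 0 0 1]
M⁻¹ · (98/25, -36/25, 31/4)ᵀ = (-4, -1, 7/4)ᵀ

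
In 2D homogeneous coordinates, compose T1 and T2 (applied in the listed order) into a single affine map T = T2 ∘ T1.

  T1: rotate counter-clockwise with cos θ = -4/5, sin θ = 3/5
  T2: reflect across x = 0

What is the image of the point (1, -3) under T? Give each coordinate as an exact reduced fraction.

T(p) = (-1, 3)

T1 rotate counter-clockwise with cos θ = -4/5, sin θ = 3/5: (1, -3) → (1, 3)
T2 reflect across x = 0: (1, 3) → (-1, 3)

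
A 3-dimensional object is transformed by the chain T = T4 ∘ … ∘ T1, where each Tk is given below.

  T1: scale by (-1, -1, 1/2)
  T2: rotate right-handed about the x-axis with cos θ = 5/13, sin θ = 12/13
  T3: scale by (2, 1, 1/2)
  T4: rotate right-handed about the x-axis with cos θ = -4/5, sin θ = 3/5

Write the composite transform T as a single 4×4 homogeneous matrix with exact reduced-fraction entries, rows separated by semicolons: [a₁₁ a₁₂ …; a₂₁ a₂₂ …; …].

T = [-2 0 0 0; 0 38/65 81/260 0; 0 9/65 -23/65 0; 0 0 0 1]

T1 = [-1 0 0 0; 0 -1 0 0; 0 0 1/2 0; 0 0 0 1]
T2·T1 = [-1 0 0 0; 0 -5/13 -6/13 0; 0 -12/13 5/26 0; 0 0 0 1]
T3·…·T1 = [-2 0 0 0; 0 -5/13 -6/13 0; 0 -6/13 5/52 0; 0 0 0 1]
T4·…·T1 = [-2 0 0 0; 0 38/65 81/260 0; 0 9/65 -23/65 0; 0 0 0 1]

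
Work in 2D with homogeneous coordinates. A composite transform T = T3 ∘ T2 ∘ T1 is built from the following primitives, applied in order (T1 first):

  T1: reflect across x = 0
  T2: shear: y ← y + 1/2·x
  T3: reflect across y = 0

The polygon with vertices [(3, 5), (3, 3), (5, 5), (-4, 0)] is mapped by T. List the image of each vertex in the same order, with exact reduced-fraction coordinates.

T1 reflect across x = 0: (3, 5) → (-3, 5); (3, 3) → (-3, 3); (5, 5) → (-5, 5); (-4, 0) → (4, 0)
T2 shear: y ← y + 1/2·x: (-3, 5) → (-3, 7/2); (-3, 3) → (-3, 3/2); (-5, 5) → (-5, 5/2); (4, 0) → (4, 2)
T3 reflect across y = 0: (-3, 7/2) → (-3, -7/2); (-3, 3/2) → (-3, -3/2); (-5, 5/2) → (-5, -5/2); (4, 2) → (4, -2)

image vertices: (-3, -7/2), (-3, -3/2), (-5, -5/2), (4, -2)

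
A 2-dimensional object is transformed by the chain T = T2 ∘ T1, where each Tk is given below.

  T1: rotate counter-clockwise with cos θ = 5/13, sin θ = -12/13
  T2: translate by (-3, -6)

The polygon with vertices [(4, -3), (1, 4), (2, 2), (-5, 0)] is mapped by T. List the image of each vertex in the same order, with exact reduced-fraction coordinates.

image vertices: (-55/13, -141/13), (14/13, -70/13), (-5/13, -92/13), (-64/13, -18/13)

T1 rotate counter-clockwise with cos θ = 5/13, sin θ = -12/13: (4, -3) → (-16/13, -63/13); (1, 4) → (53/13, 8/13); (2, 2) → (34/13, -14/13); (-5, 0) → (-25/13, 60/13)
T2 translate by (-3, -6): (-16/13, -63/13) → (-55/13, -141/13); (53/13, 8/13) → (14/13, -70/13); (34/13, -14/13) → (-5/13, -92/13); (-25/13, 60/13) → (-64/13, -18/13)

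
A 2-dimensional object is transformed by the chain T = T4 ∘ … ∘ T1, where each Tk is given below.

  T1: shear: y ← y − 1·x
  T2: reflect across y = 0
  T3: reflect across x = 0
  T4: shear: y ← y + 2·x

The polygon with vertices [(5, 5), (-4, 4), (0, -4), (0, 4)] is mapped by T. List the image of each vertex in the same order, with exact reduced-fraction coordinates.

image vertices: (-5, -10), (4, 0), (0, 4), (0, -4)

T1 shear: y ← y − 1·x: (5, 5) → (5, 0); (-4, 4) → (-4, 8); (0, -4) → (0, -4); (0, 4) → (0, 4)
T2 reflect across y = 0: (5, 0) → (5, 0); (-4, 8) → (-4, -8); (0, -4) → (0, 4); (0, 4) → (0, -4)
T3 reflect across x = 0: (5, 0) → (-5, 0); (-4, -8) → (4, -8); (0, 4) → (0, 4); (0, -4) → (0, -4)
T4 shear: y ← y + 2·x: (-5, 0) → (-5, -10); (4, -8) → (4, 0); (0, 4) → (0, 4); (0, -4) → (0, -4)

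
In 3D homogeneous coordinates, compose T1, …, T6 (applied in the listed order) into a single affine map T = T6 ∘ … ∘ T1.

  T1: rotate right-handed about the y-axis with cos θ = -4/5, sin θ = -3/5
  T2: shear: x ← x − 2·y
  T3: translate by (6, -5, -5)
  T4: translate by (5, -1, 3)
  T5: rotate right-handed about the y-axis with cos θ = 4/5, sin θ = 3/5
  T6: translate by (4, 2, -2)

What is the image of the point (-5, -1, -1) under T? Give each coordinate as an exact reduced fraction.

T1 rotate right-handed about the y-axis with cos θ = -4/5, sin θ = -3/5: (-5, -1, -1) → (23/5, -1, -11/5)
T2 shear: x ← x − 2·y: (23/5, -1, -11/5) → (33/5, -1, -11/5)
T3 translate by (6, -5, -5): (33/5, -1, -11/5) → (63/5, -6, -36/5)
T4 translate by (5, -1, 3): (63/5, -6, -36/5) → (88/5, -7, -21/5)
T5 rotate right-handed about the y-axis with cos θ = 4/5, sin θ = 3/5: (88/5, -7, -21/5) → (289/25, -7, -348/25)
T6 translate by (4, 2, -2): (289/25, -7, -348/25) → (389/25, -5, -398/25)

T(p) = (389/25, -5, -398/25)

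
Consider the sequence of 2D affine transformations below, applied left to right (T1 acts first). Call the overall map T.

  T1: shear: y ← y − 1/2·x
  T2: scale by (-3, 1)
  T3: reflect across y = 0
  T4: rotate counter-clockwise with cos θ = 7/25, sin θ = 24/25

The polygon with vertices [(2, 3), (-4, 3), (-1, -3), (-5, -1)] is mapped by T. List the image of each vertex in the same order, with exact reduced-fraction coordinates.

image vertices: (6/25, -158/25), (204/25, 253/25), (-39/25, 179/50), (141/25, 699/50)

T1 shear: y ← y − 1/2·x: (2, 3) → (2, 2); (-4, 3) → (-4, 5); (-1, -3) → (-1, -5/2); (-5, -1) → (-5, 3/2)
T2 scale by (-3, 1): (2, 2) → (-6, 2); (-4, 5) → (12, 5); (-1, -5/2) → (3, -5/2); (-5, 3/2) → (15, 3/2)
T3 reflect across y = 0: (-6, 2) → (-6, -2); (12, 5) → (12, -5); (3, -5/2) → (3, 5/2); (15, 3/2) → (15, -3/2)
T4 rotate counter-clockwise with cos θ = 7/25, sin θ = 24/25: (-6, -2) → (6/25, -158/25); (12, -5) → (204/25, 253/25); (3, 5/2) → (-39/25, 179/50); (15, -3/2) → (141/25, 699/50)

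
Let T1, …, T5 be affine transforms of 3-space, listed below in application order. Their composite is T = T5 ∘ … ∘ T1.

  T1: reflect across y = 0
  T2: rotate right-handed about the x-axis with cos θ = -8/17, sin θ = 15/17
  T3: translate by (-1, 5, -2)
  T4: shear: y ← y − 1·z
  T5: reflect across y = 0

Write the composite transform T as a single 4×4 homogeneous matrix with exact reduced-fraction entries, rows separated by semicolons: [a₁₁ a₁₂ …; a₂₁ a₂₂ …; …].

T = [1 0 0 -1; 0 -23/17 7/17 -7; 0 -15/17 -8/17 -2; 0 0 0 1]

T1 = [1 0 0 0; 0 -1 0 0; 0 0 1 0; 0 0 0 1]
T2·T1 = [1 0 0 0; 0 8/17 -15/17 0; 0 -15/17 -8/17 0; 0 0 0 1]
T3·…·T1 = [1 0 0 -1; 0 8/17 -15/17 5; 0 -15/17 -8/17 -2; 0 0 0 1]
T4·…·T1 = [1 0 0 -1; 0 23/17 -7/17 7; 0 -15/17 -8/17 -2; 0 0 0 1]
T5·…·T1 = [1 0 0 -1; 0 -23/17 7/17 -7; 0 -15/17 -8/17 -2; 0 0 0 1]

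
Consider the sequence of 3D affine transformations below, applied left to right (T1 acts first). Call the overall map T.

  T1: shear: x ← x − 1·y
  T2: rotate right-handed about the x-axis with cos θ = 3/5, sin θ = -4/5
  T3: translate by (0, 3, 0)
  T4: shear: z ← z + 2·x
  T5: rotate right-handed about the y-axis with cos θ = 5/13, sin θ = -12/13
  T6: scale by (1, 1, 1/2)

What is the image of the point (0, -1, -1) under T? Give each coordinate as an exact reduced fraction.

T1 shear: x ← x − 1·y: (0, -1, -1) → (1, -1, -1)
T2 rotate right-handed about the x-axis with cos θ = 3/5, sin θ = -4/5: (1, -1, -1) → (1, -7/5, 1/5)
T3 translate by (0, 3, 0): (1, -7/5, 1/5) → (1, 8/5, 1/5)
T4 shear: z ← z + 2·x: (1, 8/5, 1/5) → (1, 8/5, 11/5)
T5 rotate right-handed about the y-axis with cos θ = 5/13, sin θ = -12/13: (1, 8/5, 11/5) → (-107/65, 8/5, 23/13)
T6 scale by (1, 1, 1/2): (-107/65, 8/5, 23/13) → (-107/65, 8/5, 23/26)

T(p) = (-107/65, 8/5, 23/26)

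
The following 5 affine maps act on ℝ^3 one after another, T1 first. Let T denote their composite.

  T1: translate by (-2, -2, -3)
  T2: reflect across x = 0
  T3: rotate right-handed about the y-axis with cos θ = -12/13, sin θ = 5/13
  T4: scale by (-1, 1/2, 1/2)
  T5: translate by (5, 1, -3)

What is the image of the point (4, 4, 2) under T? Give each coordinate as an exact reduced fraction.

T(p) = (46/13, 2, -28/13)

T1 translate by (-2, -2, -3): (4, 4, 2) → (2, 2, -1)
T2 reflect across x = 0: (2, 2, -1) → (-2, 2, -1)
T3 rotate right-handed about the y-axis with cos θ = -12/13, sin θ = 5/13: (-2, 2, -1) → (19/13, 2, 22/13)
T4 scale by (-1, 1/2, 1/2): (19/13, 2, 22/13) → (-19/13, 1, 11/13)
T5 translate by (5, 1, -3): (-19/13, 1, 11/13) → (46/13, 2, -28/13)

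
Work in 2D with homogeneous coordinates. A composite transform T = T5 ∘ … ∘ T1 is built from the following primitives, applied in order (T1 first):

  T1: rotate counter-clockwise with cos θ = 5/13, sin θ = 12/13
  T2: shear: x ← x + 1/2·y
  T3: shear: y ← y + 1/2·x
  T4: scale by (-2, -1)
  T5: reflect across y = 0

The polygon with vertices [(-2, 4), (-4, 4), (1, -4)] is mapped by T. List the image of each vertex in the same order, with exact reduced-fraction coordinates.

T1 rotate counter-clockwise with cos θ = 5/13, sin θ = 12/13: (-2, 4) → (-58/13, -4/13); (-4, 4) → (-68/13, -28/13); (1, -4) → (53/13, -8/13)
T2 shear: x ← x + 1/2·y: (-58/13, -4/13) → (-60/13, -4/13); (-68/13, -28/13) → (-82/13, -28/13); (53/13, -8/13) → (49/13, -8/13)
T3 shear: y ← y + 1/2·x: (-60/13, -4/13) → (-60/13, -34/13); (-82/13, -28/13) → (-82/13, -69/13); (49/13, -8/13) → (49/13, 33/26)
T4 scale by (-2, -1): (-60/13, -34/13) → (120/13, 34/13); (-82/13, -69/13) → (164/13, 69/13); (49/13, 33/26) → (-98/13, -33/26)
T5 reflect across y = 0: (120/13, 34/13) → (120/13, -34/13); (164/13, 69/13) → (164/13, -69/13); (-98/13, -33/26) → (-98/13, 33/26)

image vertices: (120/13, -34/13), (164/13, -69/13), (-98/13, 33/26)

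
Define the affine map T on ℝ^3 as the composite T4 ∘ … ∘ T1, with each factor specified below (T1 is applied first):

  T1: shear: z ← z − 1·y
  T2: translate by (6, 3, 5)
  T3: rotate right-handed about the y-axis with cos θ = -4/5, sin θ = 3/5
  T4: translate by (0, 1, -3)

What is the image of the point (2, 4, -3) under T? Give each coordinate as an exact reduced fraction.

T(p) = (-38/5, 8, -31/5)

T1 shear: z ← z − 1·y: (2, 4, -3) → (2, 4, -7)
T2 translate by (6, 3, 5): (2, 4, -7) → (8, 7, -2)
T3 rotate right-handed about the y-axis with cos θ = -4/5, sin θ = 3/5: (8, 7, -2) → (-38/5, 7, -16/5)
T4 translate by (0, 1, -3): (-38/5, 7, -16/5) → (-38/5, 8, -31/5)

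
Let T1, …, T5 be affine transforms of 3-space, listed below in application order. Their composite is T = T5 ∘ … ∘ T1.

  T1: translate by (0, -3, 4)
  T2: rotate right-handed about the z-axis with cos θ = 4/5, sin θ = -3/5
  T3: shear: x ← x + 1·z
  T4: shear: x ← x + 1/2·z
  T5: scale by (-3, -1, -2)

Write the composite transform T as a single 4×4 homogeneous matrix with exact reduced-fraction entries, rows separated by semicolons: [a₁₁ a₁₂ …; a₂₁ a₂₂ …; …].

T1 = [1 0 0 0; 0 1 0 -3; 0 0 1 4; 0 0 0 1]
T2·T1 = [4/5 3/5 0 -9/5; -3/5 4/5 0 -12/5; 0 0 1 4; 0 0 0 1]
T3·…·T1 = [4/5 3/5 1 11/5; -3/5 4/5 0 -12/5; 0 0 1 4; 0 0 0 1]
T4·…·T1 = [4/5 3/5 3/2 21/5; -3/5 4/5 0 -12/5; 0 0 1 4; 0 0 0 1]
T5·…·T1 = [-12/5 -9/5 -9/2 -63/5; 3/5 -4/5 0 12/5; 0 0 -2 -8; 0 0 0 1]

T = [-12/5 -9/5 -9/2 -63/5; 3/5 -4/5 0 12/5; 0 0 -2 -8; 0 0 0 1]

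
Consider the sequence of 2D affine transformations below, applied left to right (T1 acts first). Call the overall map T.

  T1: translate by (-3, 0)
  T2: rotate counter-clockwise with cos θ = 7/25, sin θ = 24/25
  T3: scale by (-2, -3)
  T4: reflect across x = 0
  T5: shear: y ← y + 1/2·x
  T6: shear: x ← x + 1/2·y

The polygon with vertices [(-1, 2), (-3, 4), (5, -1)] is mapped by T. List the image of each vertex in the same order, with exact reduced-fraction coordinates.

T1 translate by (-3, 0): (-1, 2) → (-4, 2); (-3, 4) → (-6, 4); (5, -1) → (2, -1)
T2 rotate counter-clockwise with cos θ = 7/25, sin θ = 24/25: (-4, 2) → (-76/25, -82/25); (-6, 4) → (-138/25, -116/25); (2, -1) → (38/25, 41/25)
T3 scale by (-2, -3): (-76/25, -82/25) → (152/25, 246/25); (-138/25, -116/25) → (276/25, 348/25); (38/25, 41/25) → (-76/25, -123/25)
T4 reflect across x = 0: (152/25, 246/25) → (-152/25, 246/25); (276/25, 348/25) → (-276/25, 348/25); (-76/25, -123/25) → (76/25, -123/25)
T5 shear: y ← y + 1/2·x: (-152/25, 246/25) → (-152/25, 34/5); (-276/25, 348/25) → (-276/25, 42/5); (76/25, -123/25) → (76/25, -17/5)
T6 shear: x ← x + 1/2·y: (-152/25, 34/5) → (-67/25, 34/5); (-276/25, 42/5) → (-171/25, 42/5); (76/25, -17/5) → (67/50, -17/5)

image vertices: (-67/25, 34/5), (-171/25, 42/5), (67/50, -17/5)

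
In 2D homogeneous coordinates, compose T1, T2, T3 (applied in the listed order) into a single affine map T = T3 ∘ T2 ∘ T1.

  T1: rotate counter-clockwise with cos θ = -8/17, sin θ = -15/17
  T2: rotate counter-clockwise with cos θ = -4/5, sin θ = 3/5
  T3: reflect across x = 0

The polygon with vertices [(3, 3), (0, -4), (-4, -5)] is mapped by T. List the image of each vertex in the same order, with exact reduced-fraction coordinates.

image vertices: (-123/85, 339/85), (-144/85, -308/85), (128/85, -529/85)

T1 rotate counter-clockwise with cos θ = -8/17, sin θ = -15/17: (3, 3) → (21/17, -69/17); (0, -4) → (-60/17, 32/17); (-4, -5) → (-43/17, 100/17)
T2 rotate counter-clockwise with cos θ = -4/5, sin θ = 3/5: (21/17, -69/17) → (123/85, 339/85); (-60/17, 32/17) → (144/85, -308/85); (-43/17, 100/17) → (-128/85, -529/85)
T3 reflect across x = 0: (123/85, 339/85) → (-123/85, 339/85); (144/85, -308/85) → (-144/85, -308/85); (-128/85, -529/85) → (128/85, -529/85)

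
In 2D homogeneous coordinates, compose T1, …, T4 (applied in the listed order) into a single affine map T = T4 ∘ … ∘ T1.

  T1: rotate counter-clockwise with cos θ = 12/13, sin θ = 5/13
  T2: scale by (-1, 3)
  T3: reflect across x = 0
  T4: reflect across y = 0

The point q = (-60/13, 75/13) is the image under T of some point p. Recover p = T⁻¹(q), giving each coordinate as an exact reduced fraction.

p = (-5, 0)

T1 = [12/13 -5/13 0; 5/13 12/13 0; 0 0 1]
T2·T1 = [-12/13 5/13 0; 15/13 36/13 0; 0 0 1]
T3·…·T1 = [12/13 -5/13 0; 15/13 36/13 0; 0 0 1]
T4·…·T1 = [12/13 -5/13 0; -15/13 -36/13 0; 0 0 1]
det M = -3; M⁻¹ = [12/13 -5/39 0; -5/13 -4/13 0; 0 0 1]
M⁻¹ · (-60/13, 75/13)ᵀ = (-5, 0)ᵀ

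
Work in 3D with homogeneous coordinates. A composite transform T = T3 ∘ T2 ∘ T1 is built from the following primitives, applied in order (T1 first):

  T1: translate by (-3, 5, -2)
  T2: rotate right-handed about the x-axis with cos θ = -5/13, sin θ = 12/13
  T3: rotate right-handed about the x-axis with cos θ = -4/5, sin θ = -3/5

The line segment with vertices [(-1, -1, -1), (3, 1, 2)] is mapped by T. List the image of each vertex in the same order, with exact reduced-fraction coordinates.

image vertices: (-4, 25/13, -60/13), (0, 336/65, -198/65)

T1 translate by (-3, 5, -2): (-1, -1, -1) → (-4, 4, -3); (3, 1, 2) → (0, 6, 0)
T2 rotate right-handed about the x-axis with cos θ = -5/13, sin θ = 12/13: (-4, 4, -3) → (-4, 16/13, 63/13); (0, 6, 0) → (0, -30/13, 72/13)
T3 rotate right-handed about the x-axis with cos θ = -4/5, sin θ = -3/5: (-4, 16/13, 63/13) → (-4, 25/13, -60/13); (0, -30/13, 72/13) → (0, 336/65, -198/65)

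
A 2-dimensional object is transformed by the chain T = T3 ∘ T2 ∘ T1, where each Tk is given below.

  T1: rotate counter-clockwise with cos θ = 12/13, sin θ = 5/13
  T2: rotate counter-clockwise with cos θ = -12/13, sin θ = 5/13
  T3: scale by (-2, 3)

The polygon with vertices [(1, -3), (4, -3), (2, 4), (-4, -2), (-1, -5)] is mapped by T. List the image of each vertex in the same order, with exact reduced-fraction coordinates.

image vertices: (2, 9), (8, 9), (4, -12), (-8, 6), (-2, 15)

T1 rotate counter-clockwise with cos θ = 12/13, sin θ = 5/13: (1, -3) → (27/13, -31/13); (4, -3) → (63/13, -16/13); (2, 4) → (4/13, 58/13); (-4, -2) → (-38/13, -44/13); (-1, -5) → (1, -5)
T2 rotate counter-clockwise with cos θ = -12/13, sin θ = 5/13: (27/13, -31/13) → (-1, 3); (63/13, -16/13) → (-4, 3); (4/13, 58/13) → (-2, -4); (-38/13, -44/13) → (4, 2); (1, -5) → (1, 5)
T3 scale by (-2, 3): (-1, 3) → (2, 9); (-4, 3) → (8, 9); (-2, -4) → (4, -12); (4, 2) → (-8, 6); (1, 5) → (-2, 15)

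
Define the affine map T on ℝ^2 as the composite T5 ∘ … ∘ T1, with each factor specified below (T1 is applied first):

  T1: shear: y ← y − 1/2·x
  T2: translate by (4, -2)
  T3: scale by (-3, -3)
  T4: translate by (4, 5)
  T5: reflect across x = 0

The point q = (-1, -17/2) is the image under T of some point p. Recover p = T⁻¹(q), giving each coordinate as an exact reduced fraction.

T1 = [1 0 0; -1/2 1 0; 0 0 1]
T2·T1 = [1 0 4; -1/2 1 -2; 0 0 1]
T3·…·T1 = [-3 0 -12; 3/2 -3 6; 0 0 1]
T4·…·T1 = [-3 0 -8; 3/2 -3 11; 0 0 1]
T5·…·T1 = [3 0 8; 3/2 -3 11; 0 0 1]
det M = -9; M⁻¹ = [1/3 0 -8/3; 1/6 -1/3 7/3; 0 0 1]
M⁻¹ · (-1, -17/2)ᵀ = (-3, 5)ᵀ

p = (-3, 5)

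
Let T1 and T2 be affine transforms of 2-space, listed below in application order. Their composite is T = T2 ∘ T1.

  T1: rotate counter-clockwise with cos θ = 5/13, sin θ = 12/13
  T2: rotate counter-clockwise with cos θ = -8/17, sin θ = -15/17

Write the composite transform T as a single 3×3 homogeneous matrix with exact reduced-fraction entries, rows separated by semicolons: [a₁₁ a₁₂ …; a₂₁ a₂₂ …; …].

T1 = [5/13 -12/13 0; 12/13 5/13 0; 0 0 1]
T2·T1 = [140/221 171/221 0; -171/221 140/221 0; 0 0 1]

T = [140/221 171/221 0; -171/221 140/221 0; 0 0 1]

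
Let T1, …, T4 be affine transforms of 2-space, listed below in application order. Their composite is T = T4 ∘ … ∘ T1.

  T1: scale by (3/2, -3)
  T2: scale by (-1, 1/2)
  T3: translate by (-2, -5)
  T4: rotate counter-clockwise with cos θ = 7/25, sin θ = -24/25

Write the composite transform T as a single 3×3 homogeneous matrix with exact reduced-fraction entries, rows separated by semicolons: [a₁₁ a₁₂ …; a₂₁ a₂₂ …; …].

T1 = [3/2 0 0; 0 -3 0; 0 0 1]
T2·T1 = [-3/2 0 0; 0 -3/2 0; 0 0 1]
T3·…·T1 = [-3/2 0 -2; 0 -3/2 -5; 0 0 1]
T4·…·T1 = [-21/50 -36/25 -134/25; 36/25 -21/50 13/25; 0 0 1]

T = [-21/50 -36/25 -134/25; 36/25 -21/50 13/25; 0 0 1]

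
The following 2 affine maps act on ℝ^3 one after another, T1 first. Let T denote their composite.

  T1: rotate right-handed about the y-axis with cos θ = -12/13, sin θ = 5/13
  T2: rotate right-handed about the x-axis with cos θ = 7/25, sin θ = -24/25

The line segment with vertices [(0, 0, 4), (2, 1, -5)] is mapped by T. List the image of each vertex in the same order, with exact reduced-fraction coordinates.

image vertices: (20/13, -1152/325, -336/325), (-49/13, 1291/325, 38/325)

T1 rotate right-handed about the y-axis with cos θ = -12/13, sin θ = 5/13: (0, 0, 4) → (20/13, 0, -48/13); (2, 1, -5) → (-49/13, 1, 50/13)
T2 rotate right-handed about the x-axis with cos θ = 7/25, sin θ = -24/25: (20/13, 0, -48/13) → (20/13, -1152/325, -336/325); (-49/13, 1, 50/13) → (-49/13, 1291/325, 38/325)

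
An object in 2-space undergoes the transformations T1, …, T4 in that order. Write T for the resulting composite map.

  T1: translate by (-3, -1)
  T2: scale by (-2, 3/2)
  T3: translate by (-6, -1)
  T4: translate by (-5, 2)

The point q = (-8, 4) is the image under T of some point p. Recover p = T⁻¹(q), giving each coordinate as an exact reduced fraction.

p = (3/2, 3)

T1 = [1 0 -3; 0 1 -1; 0 0 1]
T2·T1 = [-2 0 6; 0 3/2 -3/2; 0 0 1]
T3·…·T1 = [-2 0 0; 0 3/2 -5/2; 0 0 1]
T4·…·T1 = [-2 0 -5; 0 3/2 -1/2; 0 0 1]
det M = -3; M⁻¹ = [-1/2 0 -5/2; 0 2/3 1/3; 0 0 1]
M⁻¹ · (-8, 4)ᵀ = (3/2, 3)ᵀ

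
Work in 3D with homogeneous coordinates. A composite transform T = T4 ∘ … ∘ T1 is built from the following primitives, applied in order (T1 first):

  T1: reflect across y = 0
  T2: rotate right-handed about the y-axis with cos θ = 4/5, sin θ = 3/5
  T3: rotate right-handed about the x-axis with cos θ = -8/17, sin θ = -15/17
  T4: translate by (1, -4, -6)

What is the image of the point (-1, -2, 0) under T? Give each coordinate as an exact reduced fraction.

T(p) = (1/5, -75/17, -684/85)

T1 reflect across y = 0: (-1, -2, 0) → (-1, 2, 0)
T2 rotate right-handed about the y-axis with cos θ = 4/5, sin θ = 3/5: (-1, 2, 0) → (-4/5, 2, 3/5)
T3 rotate right-handed about the x-axis with cos θ = -8/17, sin θ = -15/17: (-4/5, 2, 3/5) → (-4/5, -7/17, -174/85)
T4 translate by (1, -4, -6): (-4/5, -7/17, -174/85) → (1/5, -75/17, -684/85)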